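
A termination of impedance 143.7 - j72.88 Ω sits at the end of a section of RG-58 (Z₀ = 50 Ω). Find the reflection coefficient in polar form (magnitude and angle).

Γ ≈ 0.574 ∠ -17.3°

Γ = (Z_L − Z_0)/(Z_L + Z_0) = (93.7 − j72.88)/(193.7 − j72.88)
|Γ| = 119/207 = 0.574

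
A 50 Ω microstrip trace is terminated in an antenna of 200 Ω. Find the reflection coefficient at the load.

Γ = (Z_L − Z_0)/(Z_L + Z_0) = (200 − 50)/(200 + 50) = 150/250

Γ = 0.6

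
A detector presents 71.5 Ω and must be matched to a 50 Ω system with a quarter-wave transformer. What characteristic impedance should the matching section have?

Z_qwt ≈ 59.8 Ω

Z_qwt = √(Z_0·R_L) = √(50 × 71.5) = √3575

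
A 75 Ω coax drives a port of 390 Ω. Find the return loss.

RL ≈ 3.38 dB

Γ = (390 − 75)/(390 + 75) = 0.677
RL = −20·log₁₀|Γ| = −20·log₁₀(0.677)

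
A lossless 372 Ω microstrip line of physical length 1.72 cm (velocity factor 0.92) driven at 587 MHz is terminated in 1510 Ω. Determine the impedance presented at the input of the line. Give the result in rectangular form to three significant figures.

λ = v/f = 0.92·c / 587 MHz = 0.47 m
βl = 2π·l/λ = 2π × 0.0366 = 13.2°
tan(βl) = tan(13.2°) = 0.234
Z_in = Z_0·(Z_L + jZ_0·tanβl)/(Z_0 + jZ_L·tanβl)
     = 372·(1510 + j87)/(372 + j353)

Z_in ≈ 837 − j708 Ω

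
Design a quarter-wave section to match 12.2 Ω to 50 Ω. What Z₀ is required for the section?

Z_qwt ≈ 24.7 Ω

Z_qwt = √(Z_0·R_L) = √(50 × 12.2) = √610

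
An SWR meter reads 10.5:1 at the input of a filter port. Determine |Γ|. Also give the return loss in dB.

|Γ| = (S − 1)/(S + 1) = (10.5 − 1)/(10.5 + 1) = 9.5/11.5
RL = −20·log₁₀|Γ| = −20·log₁₀(0.826)

|Γ| ≈ 0.826; return loss ≈ 1.66 dB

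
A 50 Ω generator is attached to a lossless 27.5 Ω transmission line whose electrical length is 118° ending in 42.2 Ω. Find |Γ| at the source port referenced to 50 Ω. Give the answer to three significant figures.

|Γ| ≈ 0.429

tan(βl) = -1.88
Z_in = Z_0·(Z_L + jZ_0·tanβl)/(Z_0 + jZ_L·tanβl) = 20.5 + j7.51 Ω
Γ_s = (Z_in − Z_s)/(Z_in + Z_s) = (-29.5 + j7.51)/(70.5 + j7.51), |Γ_s| = 0.429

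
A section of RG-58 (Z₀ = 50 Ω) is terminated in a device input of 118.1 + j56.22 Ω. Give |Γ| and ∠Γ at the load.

Γ = (Z_L − Z_0)/(Z_L + Z_0) = (68.1 + j56.22)/(168.1 + j56.22)
|Γ| = 88.3/177 = 0.498

Γ ≈ 0.498 ∠ 21°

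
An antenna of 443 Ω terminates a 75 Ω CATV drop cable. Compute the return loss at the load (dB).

Γ = (443 − 75)/(443 + 75) = 0.71
RL = −20·log₁₀|Γ| = −20·log₁₀(0.71)

RL ≈ 2.97 dB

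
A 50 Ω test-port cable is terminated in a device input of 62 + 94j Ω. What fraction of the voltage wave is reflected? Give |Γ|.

|Γ| ≈ 0.648

Γ = (Z_L − Z_0)/(Z_L + Z_0) = (12 + j94)/(112 + j94)
|Γ| = 94.8/146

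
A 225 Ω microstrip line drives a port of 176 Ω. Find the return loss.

Γ = (176 − 225)/(176 + 225) = -0.122
RL = −20·log₁₀|Γ| = −20·log₁₀(0.122)

RL ≈ 18.3 dB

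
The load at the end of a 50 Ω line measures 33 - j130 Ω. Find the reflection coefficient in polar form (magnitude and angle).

Γ = (Z_L − Z_0)/(Z_L + Z_0) = (-17 − j130)/(83 − j130)
|Γ| = 131/154 = 0.85

Γ ≈ 0.85 ∠ -40°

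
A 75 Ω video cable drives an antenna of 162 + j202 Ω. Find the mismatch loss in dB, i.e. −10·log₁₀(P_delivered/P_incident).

Γ = (87 + j202)/(237 + j202), |Γ| = 0.706
|Γ|² = 0.499, so P_del/P_inc = 1 − |Γ|² = 0.501
ML = −10·log₁₀(1 − |Γ|²)

mismatch loss ≈ 3 dB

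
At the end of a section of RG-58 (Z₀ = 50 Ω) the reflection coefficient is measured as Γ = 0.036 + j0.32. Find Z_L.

Z_L ≈ 43.4 + j31 Ω

Z_L = Z_0·(1 + Γ)/(1 − Γ) = 50·(1.04 + j0.32)/(0.964 − j0.32)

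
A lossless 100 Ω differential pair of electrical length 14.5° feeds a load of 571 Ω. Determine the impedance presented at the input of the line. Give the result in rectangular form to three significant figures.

Z_in ≈ 192 − j257 Ω

tan(βl) = tan(14.5°) = 0.259
Z_in = Z_0·(Z_L + jZ_0·tanβl)/(Z_0 + jZ_L·tanβl)
     = 100·(571 + j25.9)/(100 + j148)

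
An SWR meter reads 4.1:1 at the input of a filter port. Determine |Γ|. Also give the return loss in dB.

|Γ| = (S − 1)/(S + 1) = (4.1 − 1)/(4.1 + 1) = 3.1/5.1
RL = −20·log₁₀|Γ| = −20·log₁₀(0.608)

|Γ| ≈ 0.608; return loss ≈ 4.32 dB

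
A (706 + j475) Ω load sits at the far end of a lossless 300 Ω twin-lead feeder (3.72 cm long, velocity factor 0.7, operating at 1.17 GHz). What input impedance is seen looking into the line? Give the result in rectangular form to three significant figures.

λ = v/f = 0.7·c / 1.17 GHz = 0.179 m
βl = 2π·l/λ = 2π × 0.207 = 74.6°
tan(βl) = tan(74.6°) = 3.63
Z_in = Z_0·(Z_L + jZ_0·tanβl)/(Z_0 + jZ_L·tanβl)
     = 300·(706 + j1570)/(-1430 + j2570)

Z_in ≈ 105 − j141 Ω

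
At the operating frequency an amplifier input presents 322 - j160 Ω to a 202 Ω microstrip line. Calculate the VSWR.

Γ = (Z_L − Z_0)/(Z_L + Z_0) = (120 − j160)/(524 − j160)
|Γ| = 200/548 = 0.365
VSWR = (1 + |Γ|)/(1 − |Γ|) = 1.37/0.635

VSWR ≈ 2.15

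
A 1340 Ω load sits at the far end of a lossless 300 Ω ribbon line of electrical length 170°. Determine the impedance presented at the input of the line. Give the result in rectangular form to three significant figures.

Z_in ≈ 853 + j619 Ω

tan(βl) = tan(170°) = -0.176
Z_in = Z_0·(Z_L + jZ_0·tanβl)/(Z_0 + jZ_L·tanβl)
     = 300·(1340 − j52.9)/(300 − j236)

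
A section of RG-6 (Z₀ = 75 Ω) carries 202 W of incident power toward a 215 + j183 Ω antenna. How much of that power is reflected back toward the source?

P_reflected ≈ 91.2 W

|Γ| = |(140 + j183)/(290 + j183)| = 0.672
|Γ|² = 0.451
P_refl = |Γ|²·P_inc = 91.2 W, P_del = (1 − |Γ|²)·P_inc = 111 W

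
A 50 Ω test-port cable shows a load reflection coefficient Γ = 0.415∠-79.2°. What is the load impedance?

Z_L ≈ 40.7 − j40.1 Ω

Z_L = Z_0·(1 + Γ)/(1 − Γ) = 50·(1.08 − j0.408)/(0.922 + j0.408)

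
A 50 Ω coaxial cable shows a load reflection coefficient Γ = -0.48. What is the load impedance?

Z_L = Z_0·(1 + Γ)/(1 − Γ) = 50·(0.52)/(1.48)

Z_L ≈ 17.6 Ω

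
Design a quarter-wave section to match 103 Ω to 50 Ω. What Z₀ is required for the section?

Z_qwt ≈ 71.8 Ω

Z_qwt = √(Z_0·R_L) = √(50 × 103) = √5150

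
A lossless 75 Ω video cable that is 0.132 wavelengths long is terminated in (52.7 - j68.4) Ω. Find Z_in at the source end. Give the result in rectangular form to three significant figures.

Z_in ≈ 25.3 − j2.95 Ω

βl = 2π × 0.132 = 47.5°
tan(βl) = tan(47.5°) = 1.09
Z_in = Z_0·(Z_L + jZ_0·tanβl)/(Z_0 + jZ_L·tanβl)
     = 75·(52.7 + j13.5)/(150 + j57.6)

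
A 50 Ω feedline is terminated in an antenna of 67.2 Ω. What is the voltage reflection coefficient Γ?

Γ = 0.147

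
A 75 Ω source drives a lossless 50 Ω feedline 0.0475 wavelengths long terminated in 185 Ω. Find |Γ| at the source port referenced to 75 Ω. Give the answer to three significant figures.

|Γ| ≈ 0.468

βl = 2π × 0.0475 = 17.1°
tan(βl) = 0.308
Z_in = Z_0·(Z_L + jZ_0·tanβl)/(Z_0 + jZ_L·tanβl) = 88.2 − j85 Ω
Γ_s = (Z_in − Z_s)/(Z_in + Z_s) = (13.2 − j85)/(163 − j85), |Γ_s| = 0.468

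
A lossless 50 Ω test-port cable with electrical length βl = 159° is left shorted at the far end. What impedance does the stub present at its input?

tan(βl) = -0.384
For a shorted stub, Z_in = jZ_0·tan(βl)

Z_in ≈ −j19.2 Ω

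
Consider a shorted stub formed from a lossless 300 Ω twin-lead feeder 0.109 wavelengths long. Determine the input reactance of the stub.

βl = 2π × 0.109 = 39.2°
tan(βl) = 0.817
For a shorted stub, Z_in = jZ_0·tan(βl)

X_in ≈ 245 Ω (inductive)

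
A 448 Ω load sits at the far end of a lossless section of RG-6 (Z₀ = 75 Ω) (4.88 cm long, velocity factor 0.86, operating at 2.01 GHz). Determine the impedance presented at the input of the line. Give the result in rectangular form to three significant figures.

Z_in ≈ 26 + j75.4 Ω

λ = v/f = 0.86·c / 2.01 GHz = 0.128 m
βl = 2π·l/λ = 2π × 0.38 = 137°
tan(βl) = tan(137°) = -0.937
Z_in = Z_0·(Z_L + jZ_0·tanβl)/(Z_0 + jZ_L·tanβl)
     = 75·(448 − j70.3)/(75 − j420)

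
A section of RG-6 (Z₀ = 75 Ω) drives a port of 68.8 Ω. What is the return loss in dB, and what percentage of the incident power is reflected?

Γ = (68.8 − 75)/(68.8 + 75) = -0.0431
RL = −20·log₁₀(0.0431) = 27.3 dB
P_refl/P_inc = |Γ|² = 0.00186

RL ≈ 27.3 dB; 0.186% of incident power reflected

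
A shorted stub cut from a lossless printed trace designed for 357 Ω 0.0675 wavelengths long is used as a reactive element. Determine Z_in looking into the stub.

Z_in ≈ +j161 Ω

βl = 2π × 0.0675 = 24.3°
tan(βl) = 0.452
For a shorted stub, Z_in = jZ_0·tan(βl)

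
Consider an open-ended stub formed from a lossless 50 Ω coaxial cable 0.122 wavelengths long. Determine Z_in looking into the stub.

Z_in ≈ −j51.9 Ω

βl = 2π × 0.122 = 43.9°
tan(βl) = 0.963
For an open-ended stub, Z_in = −jZ_0·cot(βl) = −jZ_0/tan(βl)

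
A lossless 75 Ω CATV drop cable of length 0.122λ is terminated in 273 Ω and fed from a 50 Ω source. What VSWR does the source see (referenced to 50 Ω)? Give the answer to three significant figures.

βl = 2π × 0.122 = 43.9°
tan(βl) = 0.963
Z_in = Z_0·(Z_L + jZ_0·tanβl)/(Z_0 + jZ_L·tanβl) = 39.6 − j66.6 Ω
Γ_s = (Z_in − Z_s)/(Z_in + Z_s) = (-10.4 − j66.6)/(89.6 − j66.6), |Γ_s| = 0.604
VSWR = (1 + |Γ_s|)/(1 − |Γ_s|)

VSWR ≈ 4.05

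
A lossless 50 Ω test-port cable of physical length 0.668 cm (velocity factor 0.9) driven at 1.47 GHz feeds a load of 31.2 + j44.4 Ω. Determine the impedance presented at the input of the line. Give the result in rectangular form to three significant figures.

λ = v/f = 0.9·c / 1.47 GHz = 0.184 m
βl = 2π·l/λ = 2π × 0.0364 = 13.1°
tan(βl) = tan(13.1°) = 0.233
Z_in = Z_0·(Z_L + jZ_0·tanβl)/(Z_0 + jZ_L·tanβl)
     = 50·(31.2 + j56)/(39.7 + j7.26)

Z_in ≈ 50.5 + j61.4 Ω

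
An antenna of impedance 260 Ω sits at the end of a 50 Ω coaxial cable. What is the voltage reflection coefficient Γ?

Γ = (Z_L − Z_0)/(Z_L + Z_0) = (260 − 50)/(260 + 50) = 210/310

Γ = 0.677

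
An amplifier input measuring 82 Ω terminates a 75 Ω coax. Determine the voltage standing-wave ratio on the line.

For a purely resistive load, VSWR = R_L/Z_0 or Z_0/R_L (whichever > 1) = 82/75

VSWR ≈ 1.09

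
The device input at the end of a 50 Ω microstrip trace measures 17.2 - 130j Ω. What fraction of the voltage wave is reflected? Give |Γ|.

Γ = (Z_L − Z_0)/(Z_L + Z_0) = (-32.8 − j130)/(67.2 − j130)
|Γ| = 134/146

|Γ| ≈ 0.916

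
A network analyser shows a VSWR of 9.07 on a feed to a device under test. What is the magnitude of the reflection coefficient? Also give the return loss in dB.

|Γ| = (S − 1)/(S + 1) = (9.07 − 1)/(9.07 + 1) = 8.07/10.1
RL = −20·log₁₀|Γ| = −20·log₁₀(0.801)

|Γ| ≈ 0.801; return loss ≈ 1.92 dB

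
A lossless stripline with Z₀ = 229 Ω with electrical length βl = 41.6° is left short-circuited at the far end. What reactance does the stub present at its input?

tan(βl) = 0.888
For a short-circuited stub, Z_in = jZ_0·tan(βl)

X_in ≈ 203 Ω (inductive)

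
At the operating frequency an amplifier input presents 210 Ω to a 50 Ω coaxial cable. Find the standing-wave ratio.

VSWR ≈ 4.2

Γ = (210 − 50)/(210 + 50) = 0.615
VSWR = (1 + 0.615)/(1 − 0.615)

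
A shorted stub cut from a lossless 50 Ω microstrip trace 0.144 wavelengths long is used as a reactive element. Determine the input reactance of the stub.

βl = 2π × 0.144 = 51.8°
tan(βl) = 1.27
For a shorted stub, Z_in = jZ_0·tan(βl)

X_in ≈ 63.6 Ω (inductive)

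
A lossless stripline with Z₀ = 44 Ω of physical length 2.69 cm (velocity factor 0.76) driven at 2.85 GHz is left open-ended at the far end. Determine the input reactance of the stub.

X_in ≈ 26.5 Ω (inductive)

λ = v/f = 0.76·c / 2.85 GHz = 0.08 m
βl = 2π·l/λ = 2π × 0.336 = 121°
tan(βl) = -1.66
For an open-ended stub, Z_in = −jZ_0·cot(βl) = −jZ_0/tan(βl)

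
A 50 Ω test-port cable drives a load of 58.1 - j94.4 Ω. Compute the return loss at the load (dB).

RL ≈ 3.61 dB

Γ = (8.1 − j94.4)/(108.1 − j94.4), |Γ| = 0.66
RL = −20·log₁₀|Γ| = −20·log₁₀(0.66)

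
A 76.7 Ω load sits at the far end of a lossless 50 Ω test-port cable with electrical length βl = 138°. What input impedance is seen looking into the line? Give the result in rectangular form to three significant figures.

Z_in ≈ 47.8 + j21 Ω

tan(βl) = tan(138°) = -0.9
Z_in = Z_0·(Z_L + jZ_0·tanβl)/(Z_0 + jZ_L·tanβl)
     = 50·(76.7 − j45)/(50 − j69.1)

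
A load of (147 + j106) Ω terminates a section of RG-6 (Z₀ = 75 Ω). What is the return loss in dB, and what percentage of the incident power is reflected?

Γ = (72 + j106)/(222 + j106), |Γ| = 0.521
RL = −20·log₁₀(0.521) = 5.67 dB
P_refl/P_inc = |Γ|² = 0.271

RL ≈ 5.67 dB; 27.1% of incident power reflected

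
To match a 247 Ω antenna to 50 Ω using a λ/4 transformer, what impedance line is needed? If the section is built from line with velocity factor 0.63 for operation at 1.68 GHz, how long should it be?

Z_qwt = √(Z_0·R_L) = √(50 × 247) = √12350
λ = 0.63·c/f = 0.113 m, so l = λ/4 = 0.0281 m

Z_qwt ≈ 111 Ω; length ≈ 2.81 cm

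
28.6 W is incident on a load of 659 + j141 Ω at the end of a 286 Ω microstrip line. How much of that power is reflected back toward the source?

P_reflected ≈ 4.98 W

|Γ| = |(373 + j141)/(945 + j141)| = 0.417
|Γ|² = 0.174
P_refl = |Γ|²·P_inc = 4.98 W, P_del = (1 − |Γ|²)·P_inc = 23.6 W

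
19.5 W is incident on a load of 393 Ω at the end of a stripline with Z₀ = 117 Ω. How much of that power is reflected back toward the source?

Γ = (393 − 117)/(393 + 117) = 0.541
|Γ|² = 0.293
P_refl = |Γ|²·P_inc = 5.71 W, P_del = (1 − |Γ|²)·P_inc = 13.8 W

P_reflected ≈ 5.71 W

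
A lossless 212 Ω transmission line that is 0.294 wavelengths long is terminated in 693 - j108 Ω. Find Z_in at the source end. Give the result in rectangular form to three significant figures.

Z_in ≈ 69.7 + j65 Ω

βl = 2π × 0.294 = 106°
tan(βl) = tan(106°) = -3.52
Z_in = Z_0·(Z_L + jZ_0·tanβl)/(Z_0 + jZ_L·tanβl)
     = 212·(693 − j855)/(-169 − j2440)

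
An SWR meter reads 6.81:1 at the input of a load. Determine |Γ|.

|Γ| ≈ 0.744

|Γ| = (S − 1)/(S + 1) = (6.81 − 1)/(6.81 + 1) = 5.81/7.81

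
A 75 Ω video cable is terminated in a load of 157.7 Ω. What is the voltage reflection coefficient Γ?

Γ = (Z_L − Z_0)/(Z_L + Z_0) = (157.7 − 75)/(157.7 + 75) = 82.7/232.7

Γ = 0.355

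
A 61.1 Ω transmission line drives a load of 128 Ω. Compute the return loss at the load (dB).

RL ≈ 9.03 dB

Γ = (128 − 61.1)/(128 + 61.1) = 0.354
RL = −20·log₁₀|Γ| = −20·log₁₀(0.354)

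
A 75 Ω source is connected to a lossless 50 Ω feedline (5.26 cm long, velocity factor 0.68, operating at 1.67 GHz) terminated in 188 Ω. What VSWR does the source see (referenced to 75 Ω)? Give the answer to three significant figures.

VSWR ≈ 3.1

λ = v/f = 0.68·c / 1.67 GHz = 0.122 m
βl = 2π·l/λ = 2π × 0.431 = 155°
tan(βl) = -0.466
Z_in = Z_0·(Z_L + jZ_0·tanβl)/(Z_0 + jZ_L·tanβl) = 56.2 + j75.2 Ω
Γ_s = (Z_in − Z_s)/(Z_in + Z_s) = (-18.8 + j75.2)/(131 + j75.2), |Γ_s| = 0.513
VSWR = (1 + |Γ_s|)/(1 − |Γ_s|)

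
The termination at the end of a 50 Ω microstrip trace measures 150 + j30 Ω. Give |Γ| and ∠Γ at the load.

Γ = (Z_L − Z_0)/(Z_L + Z_0) = (100 + j30)/(200 + j30)
|Γ| = 104/202 = 0.516

Γ ≈ 0.516 ∠ 8.17°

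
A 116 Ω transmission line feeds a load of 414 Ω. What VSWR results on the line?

VSWR ≈ 3.57

Γ = (414 − 116)/(414 + 116) = 0.562
VSWR = (1 + 0.562)/(1 − 0.562)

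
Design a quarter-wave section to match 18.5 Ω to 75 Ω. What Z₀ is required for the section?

Z_qwt = √(Z_0·R_L) = √(75 × 18.5) = √1388

Z_qwt ≈ 37.2 Ω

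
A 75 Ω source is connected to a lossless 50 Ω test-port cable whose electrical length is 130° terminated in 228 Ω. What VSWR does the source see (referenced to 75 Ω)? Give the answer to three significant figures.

tan(βl) = -1.19
Z_in = Z_0·(Z_L + jZ_0·tanβl)/(Z_0 + jZ_L·tanβl) = 18.1 + j38.6 Ω
Γ_s = (Z_in − Z_s)/(Z_in + Z_s) = (-56.9 + j38.6)/(93.1 + j38.6), |Γ_s| = 0.683
VSWR = (1 + |Γ_s|)/(1 − |Γ_s|)

VSWR ≈ 5.3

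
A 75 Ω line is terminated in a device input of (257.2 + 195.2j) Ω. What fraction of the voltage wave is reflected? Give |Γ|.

|Γ| ≈ 0.693

Γ = (Z_L − Z_0)/(Z_L + Z_0) = (182.2 + j195.2)/(332.2 + j195.2)
|Γ| = 267/385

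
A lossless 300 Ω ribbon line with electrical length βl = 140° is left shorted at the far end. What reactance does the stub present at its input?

tan(βl) = -0.839
For a shorted stub, Z_in = jZ_0·tan(βl)

X_in ≈ -252 Ω (capacitive)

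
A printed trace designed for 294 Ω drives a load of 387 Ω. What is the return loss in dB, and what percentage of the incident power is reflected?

RL ≈ 17.3 dB; 1.86% of incident power reflected

Γ = (387 − 294)/(387 + 294) = 0.137
RL = −20·log₁₀(0.137) = 17.3 dB
P_refl/P_inc = |Γ|² = 0.0186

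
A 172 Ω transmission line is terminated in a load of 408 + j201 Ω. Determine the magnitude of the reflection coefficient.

|Γ| ≈ 0.505

Γ = (Z_L − Z_0)/(Z_L + Z_0) = (236 + j201)/(580 + j201)
|Γ| = 310/614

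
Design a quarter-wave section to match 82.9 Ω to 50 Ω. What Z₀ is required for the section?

Z_qwt ≈ 64.4 Ω

Z_qwt = √(Z_0·R_L) = √(50 × 82.9) = √4145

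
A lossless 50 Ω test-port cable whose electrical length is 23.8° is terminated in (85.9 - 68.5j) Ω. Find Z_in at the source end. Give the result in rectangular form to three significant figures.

tan(βl) = tan(23.8°) = 0.441
Z_in = Z_0·(Z_L + jZ_0·tanβl)/(Z_0 + jZ_L·tanβl)
     = 50·(85.9 − j46.4)/(80.2 + j37.9)

Z_in ≈ 32.6 − j44.3 Ω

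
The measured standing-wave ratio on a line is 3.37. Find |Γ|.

|Γ| = (S − 1)/(S + 1) = (3.37 − 1)/(3.37 + 1) = 2.37/4.37

|Γ| ≈ 0.542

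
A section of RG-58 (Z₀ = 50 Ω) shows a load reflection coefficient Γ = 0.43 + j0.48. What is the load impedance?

Z_L ≈ 52.6 + j86.4 Ω

Z_L = Z_0·(1 + Γ)/(1 − Γ) = 50·(1.43 + j0.48)/(0.57 − j0.48)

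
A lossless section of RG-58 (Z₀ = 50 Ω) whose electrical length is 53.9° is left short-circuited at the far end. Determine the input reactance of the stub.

tan(βl) = 1.37
For a short-circuited stub, Z_in = jZ_0·tan(βl)

X_in ≈ 68.6 Ω (inductive)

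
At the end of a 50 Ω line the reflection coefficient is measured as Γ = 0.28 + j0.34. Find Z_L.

Z_L = Z_0·(1 + Γ)/(1 − Γ) = 50·(1.28 + j0.34)/(0.72 − j0.34)

Z_L ≈ 63.6 + j53.6 Ω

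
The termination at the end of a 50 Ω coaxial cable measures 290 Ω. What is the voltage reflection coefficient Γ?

Γ = (Z_L − Z_0)/(Z_L + Z_0) = (290 − 50)/(290 + 50) = 240/340

Γ = 0.706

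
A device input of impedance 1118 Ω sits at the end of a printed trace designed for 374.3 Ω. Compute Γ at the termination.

Γ = 0.498

Γ = (Z_L − Z_0)/(Z_L + Z_0) = (1118 − 374.3)/(1118 + 374.3) = 743.7/1492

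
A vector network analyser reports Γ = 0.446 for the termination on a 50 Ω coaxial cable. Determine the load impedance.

Z_L = Z_0·(1 + Γ)/(1 − Γ) = 50·(1.45)/(0.554)

Z_L ≈ 131 Ω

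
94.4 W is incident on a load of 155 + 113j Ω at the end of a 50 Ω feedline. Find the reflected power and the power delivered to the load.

|Γ| = |(105 + j113)/(205 + j113)| = 0.659
|Γ|² = 0.434
P_refl = |Γ|²·P_inc = 41 W, P_del = (1 − |Γ|²)·P_inc = 53.4 W

P_reflected ≈ 41 W; P_delivered ≈ 53.4 W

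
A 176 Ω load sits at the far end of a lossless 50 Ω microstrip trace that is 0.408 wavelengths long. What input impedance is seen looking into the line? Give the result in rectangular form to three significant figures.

βl = 2π × 0.408 = 147°
tan(βl) = tan(147°) = -0.652
Z_in = Z_0·(Z_L + jZ_0·tanβl)/(Z_0 + jZ_L·tanβl)
     = 50·(176 − j32.6)/(50 − j115)

Z_in ≈ 40 + j59.2 Ω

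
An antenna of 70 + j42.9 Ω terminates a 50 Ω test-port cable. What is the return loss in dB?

RL ≈ 8.6 dB

Γ = (20 + j42.9)/(120 + j42.9), |Γ| = 0.371
RL = −20·log₁₀|Γ| = −20·log₁₀(0.371)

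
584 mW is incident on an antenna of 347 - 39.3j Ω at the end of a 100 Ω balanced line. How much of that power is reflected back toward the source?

|Γ| = |(247 − j39.3)/(447 − j39.3)| = 0.557
|Γ|² = 0.311
P_refl = |Γ|²·P_inc = 181 mW, P_del = (1 − |Γ|²)·P_inc = 403 mW

P_reflected ≈ 181 mW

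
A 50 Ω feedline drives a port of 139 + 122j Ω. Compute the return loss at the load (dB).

RL ≈ 3.46 dB

Γ = (89 + j122)/(189 + j122), |Γ| = 0.671
RL = −20·log₁₀|Γ| = −20·log₁₀(0.671)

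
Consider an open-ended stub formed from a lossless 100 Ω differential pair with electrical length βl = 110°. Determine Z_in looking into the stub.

tan(βl) = -2.75
For an open-ended stub, Z_in = −jZ_0·cot(βl) = −jZ_0/tan(βl)

Z_in ≈ +j36.4 Ω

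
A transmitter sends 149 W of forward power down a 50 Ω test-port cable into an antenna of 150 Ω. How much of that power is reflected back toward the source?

P_reflected ≈ 37.2 W

Γ = (150 − 50)/(150 + 50) = 0.5
|Γ|² = 0.25
P_refl = |Γ|²·P_inc = 37.2 W, P_del = (1 − |Γ|²)·P_inc = 112 W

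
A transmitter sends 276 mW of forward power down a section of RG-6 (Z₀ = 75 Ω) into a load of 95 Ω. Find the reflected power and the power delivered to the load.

Γ = (95 − 75)/(95 + 75) = 0.118
|Γ|² = 0.0138
P_refl = |Γ|²·P_inc = 3.82 mW, P_del = (1 − |Γ|²)·P_inc = 272 mW

P_reflected ≈ 3.82 mW; P_delivered ≈ 272 mW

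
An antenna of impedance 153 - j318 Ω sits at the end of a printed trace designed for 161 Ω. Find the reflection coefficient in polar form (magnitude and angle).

Γ ≈ 0.712 ∠ -46.1°

Γ = (Z_L − Z_0)/(Z_L + Z_0) = (-8 − j318)/(314 − j318)
|Γ| = 318/447 = 0.712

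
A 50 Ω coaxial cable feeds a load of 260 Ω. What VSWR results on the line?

For a purely resistive load, VSWR = R_L/Z_0 or Z_0/R_L (whichever > 1) = 260/50

VSWR ≈ 5.2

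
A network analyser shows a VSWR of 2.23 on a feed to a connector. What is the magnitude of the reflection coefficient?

|Γ| ≈ 0.381

|Γ| = (S − 1)/(S + 1) = (2.23 − 1)/(2.23 + 1) = 1.23/3.23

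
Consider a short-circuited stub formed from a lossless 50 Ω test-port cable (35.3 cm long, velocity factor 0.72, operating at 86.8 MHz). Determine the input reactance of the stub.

X_in ≈ 61.9 Ω (inductive)

λ = v/f = 0.72·c / 86.8 MHz = 2.49 m
βl = 2π·l/λ = 2π × 0.142 = 51.1°
tan(βl) = 1.24
For a short-circuited stub, Z_in = jZ_0·tan(βl)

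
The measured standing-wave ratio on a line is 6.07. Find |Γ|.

|Γ| = (S − 1)/(S + 1) = (6.07 − 1)/(6.07 + 1) = 5.07/7.07

|Γ| ≈ 0.717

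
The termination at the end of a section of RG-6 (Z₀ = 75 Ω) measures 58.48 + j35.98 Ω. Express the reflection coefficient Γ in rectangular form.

Γ = (Z_L − Z_0)/(Z_L + Z_0) = (-16.52 + j35.98)/(133.5 + j35.98)

Γ ≈ -0.0476 + j0.282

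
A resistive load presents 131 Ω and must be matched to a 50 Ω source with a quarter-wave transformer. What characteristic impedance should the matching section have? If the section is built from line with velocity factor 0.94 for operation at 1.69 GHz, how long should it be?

Z_qwt = √(Z_0·R_L) = √(50 × 131) = √6550
λ = 0.94·c/f = 0.167 m, so l = λ/4 = 0.0417 m

Z_qwt ≈ 80.9 Ω; length ≈ 4.17 cm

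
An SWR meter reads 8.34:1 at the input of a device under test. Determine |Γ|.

|Γ| = (S − 1)/(S + 1) = (8.34 − 1)/(8.34 + 1) = 7.34/9.34

|Γ| ≈ 0.786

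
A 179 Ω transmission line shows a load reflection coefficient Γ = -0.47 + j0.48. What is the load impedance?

Z_L = Z_0·(1 + Γ)/(1 − Γ) = 179·(0.53 + j0.48)/(1.47 − j0.48)

Z_L ≈ 41.1 + j71.9 Ω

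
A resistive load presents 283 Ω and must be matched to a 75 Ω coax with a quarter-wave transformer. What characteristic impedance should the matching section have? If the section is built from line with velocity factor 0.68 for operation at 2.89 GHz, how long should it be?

Z_qwt ≈ 146 Ω; length ≈ 1.76 cm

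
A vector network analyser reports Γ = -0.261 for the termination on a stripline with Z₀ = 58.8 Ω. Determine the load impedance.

Z_L ≈ 34.5 Ω

Z_L = Z_0·(1 + Γ)/(1 − Γ) = 58.8·(0.739)/(1.26)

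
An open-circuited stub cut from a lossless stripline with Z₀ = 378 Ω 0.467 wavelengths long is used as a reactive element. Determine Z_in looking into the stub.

βl = 2π × 0.467 = 168°
tan(βl) = -0.21
For an open-circuited stub, Z_in = −jZ_0·cot(βl) = −jZ_0/tan(βl)

Z_in ≈ +j1800 Ω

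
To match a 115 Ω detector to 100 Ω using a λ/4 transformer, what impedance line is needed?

Z_qwt ≈ 107 Ω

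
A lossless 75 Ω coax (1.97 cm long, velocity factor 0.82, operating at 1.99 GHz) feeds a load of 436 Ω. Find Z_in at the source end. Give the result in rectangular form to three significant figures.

Z_in ≈ 18 − j46 Ω

λ = v/f = 0.82·c / 1.99 GHz = 0.124 m
βl = 2π·l/λ = 2π × 0.159 = 57.4°
tan(βl) = tan(57.4°) = 1.56
Z_in = Z_0·(Z_L + jZ_0·tanβl)/(Z_0 + jZ_L·tanβl)
     = 75·(436 + j117)/(75 + j681)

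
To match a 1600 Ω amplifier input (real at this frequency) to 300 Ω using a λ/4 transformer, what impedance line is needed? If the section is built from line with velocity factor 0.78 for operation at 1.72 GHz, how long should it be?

Z_qwt ≈ 693 Ω; length ≈ 3.4 cm

Z_qwt = √(Z_0·R_L) = √(300 × 1600) = √480000
λ = 0.78·c/f = 0.136 m, so l = λ/4 = 0.034 m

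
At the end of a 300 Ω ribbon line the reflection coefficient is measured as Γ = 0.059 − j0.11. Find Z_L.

Z_L = Z_0·(1 + Γ)/(1 − Γ) = 300·(1.06 − j0.11)/(0.941 + j0.11)

Z_L ≈ 329 − j73.5 Ω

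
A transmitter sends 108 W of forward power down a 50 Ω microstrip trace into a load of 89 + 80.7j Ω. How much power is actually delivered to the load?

|Γ| = |(39 + j80.7)/(139 + j80.7)| = 0.558
|Γ|² = 0.311
P_refl = |Γ|²·P_inc = 33.6 W, P_del = (1 − |Γ|²)·P_inc = 74.4 W

P_delivered ≈ 74.4 W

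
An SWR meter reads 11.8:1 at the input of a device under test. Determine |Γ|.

|Γ| ≈ 0.844

|Γ| = (S − 1)/(S + 1) = (11.8 − 1)/(11.8 + 1) = 10.8/12.8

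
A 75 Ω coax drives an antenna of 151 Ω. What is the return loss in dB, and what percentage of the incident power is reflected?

RL ≈ 9.47 dB; 11.3% of incident power reflected

Γ = (151 − 75)/(151 + 75) = 0.336
RL = −20·log₁₀(0.336) = 9.47 dB
P_refl/P_inc = |Γ|² = 0.113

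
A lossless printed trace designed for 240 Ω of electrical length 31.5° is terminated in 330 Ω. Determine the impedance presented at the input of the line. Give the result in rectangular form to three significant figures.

Z_in ≈ 265 − j76.6 Ω

tan(βl) = tan(31.5°) = 0.613
Z_in = Z_0·(Z_L + jZ_0·tanβl)/(Z_0 + jZ_L·tanβl)
     = 240·(330 + j147)/(240 + j202)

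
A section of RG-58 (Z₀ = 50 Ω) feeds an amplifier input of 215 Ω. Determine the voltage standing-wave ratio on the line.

VSWR ≈ 4.3

For a purely resistive load, VSWR = R_L/Z_0 or Z_0/R_L (whichever > 1) = 215/50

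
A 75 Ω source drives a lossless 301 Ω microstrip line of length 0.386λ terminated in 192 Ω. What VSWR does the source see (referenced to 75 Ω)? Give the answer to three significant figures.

VSWR ≈ 4.22

βl = 2π × 0.386 = 139°
tan(βl) = -0.871
Z_in = Z_0·(Z_L + jZ_0·tanβl)/(Z_0 + jZ_L·tanβl) = 258 − j119 Ω
Γ_s = (Z_in − Z_s)/(Z_in + Z_s) = (183 − j119)/(333 − j119), |Γ_s| = 0.617
VSWR = (1 + |Γ_s|)/(1 − |Γ_s|)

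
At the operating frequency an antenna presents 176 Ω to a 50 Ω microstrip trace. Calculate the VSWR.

Γ = (176 − 50)/(176 + 50) = 0.558
VSWR = (1 + 0.558)/(1 − 0.558)

VSWR ≈ 3.52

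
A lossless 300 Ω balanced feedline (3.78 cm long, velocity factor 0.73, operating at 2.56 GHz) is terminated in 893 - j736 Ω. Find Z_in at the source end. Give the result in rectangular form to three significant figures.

λ = v/f = 0.73·c / 2.56 GHz = 0.0855 m
βl = 2π·l/λ = 2π × 0.442 = 159°
tan(βl) = tan(159°) = -0.382
Z_in = Z_0·(Z_L + jZ_0·tanβl)/(Z_0 + jZ_L·tanβl)
     = 300·(893 − j851)/(18.5 − j342)

Z_in ≈ 788 + j742 Ω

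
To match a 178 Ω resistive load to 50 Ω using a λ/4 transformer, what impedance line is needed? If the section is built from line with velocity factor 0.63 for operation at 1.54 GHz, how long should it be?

Z_qwt = √(Z_0·R_L) = √(50 × 178) = √8900
λ = 0.63·c/f = 0.123 m, so l = λ/4 = 0.0307 m

Z_qwt ≈ 94.3 Ω; length ≈ 3.07 cm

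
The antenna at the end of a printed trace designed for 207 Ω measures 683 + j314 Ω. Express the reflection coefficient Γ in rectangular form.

Γ ≈ 0.586 + j0.146

Γ = (Z_L − Z_0)/(Z_L + Z_0) = (476 + j314)/(890 + j314)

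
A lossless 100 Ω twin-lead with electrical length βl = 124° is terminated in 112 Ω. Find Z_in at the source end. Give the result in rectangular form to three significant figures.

Z_in ≈ 95.3 + j10 Ω

tan(βl) = tan(124°) = -1.48
Z_in = Z_0·(Z_L + jZ_0·tanβl)/(Z_0 + jZ_L·tanβl)
     = 100·(112 − j148)/(100 − j166)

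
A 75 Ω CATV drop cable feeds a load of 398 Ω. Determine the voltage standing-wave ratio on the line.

VSWR ≈ 5.31

Γ = (398 − 75)/(398 + 75) = 0.683
VSWR = (1 + 0.683)/(1 − 0.683)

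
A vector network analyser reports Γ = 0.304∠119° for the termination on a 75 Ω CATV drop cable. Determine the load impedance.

Z_L = Z_0·(1 + Γ)/(1 − Γ) = 75·(0.853 + j0.266)/(1.15 − j0.266)

Z_L ≈ 49.1 + j28.8 Ω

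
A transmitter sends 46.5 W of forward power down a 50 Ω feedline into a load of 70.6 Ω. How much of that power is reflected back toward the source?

P_reflected ≈ 1.36 W

Γ = (70.6 − 50)/(70.6 + 50) = 0.171
|Γ|² = 0.0292
P_refl = |Γ|²·P_inc = 1.36 W, P_del = (1 − |Γ|²)·P_inc = 45.1 W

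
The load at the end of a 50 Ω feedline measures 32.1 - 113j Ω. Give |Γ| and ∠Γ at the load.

Γ ≈ 0.819 ∠ -45°

Γ = (Z_L − Z_0)/(Z_L + Z_0) = (-17.9 − j113)/(82.1 − j113)
|Γ| = 114/140 = 0.819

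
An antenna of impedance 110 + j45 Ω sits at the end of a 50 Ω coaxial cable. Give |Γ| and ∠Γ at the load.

Γ ≈ 0.451 ∠ 21.2°

Γ = (Z_L − Z_0)/(Z_L + Z_0) = (60 + j45)/(160 + j45)
|Γ| = 75/166 = 0.451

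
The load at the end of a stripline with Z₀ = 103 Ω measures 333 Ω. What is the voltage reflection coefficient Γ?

Γ = (Z_L − Z_0)/(Z_L + Z_0) = (333 − 103)/(333 + 103) = 230/436

Γ = 0.528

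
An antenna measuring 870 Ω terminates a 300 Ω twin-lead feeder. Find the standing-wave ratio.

VSWR ≈ 2.9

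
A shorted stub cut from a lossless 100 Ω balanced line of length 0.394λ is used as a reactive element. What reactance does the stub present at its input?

X_in ≈ -78.6 Ω (capacitive)

βl = 2π × 0.394 = 142°
tan(βl) = -0.786
For a shorted stub, Z_in = jZ_0·tan(βl)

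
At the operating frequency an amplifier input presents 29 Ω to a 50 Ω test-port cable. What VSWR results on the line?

VSWR ≈ 1.72

For a purely resistive load, VSWR = R_L/Z_0 or Z_0/R_L (whichever > 1) = 50/29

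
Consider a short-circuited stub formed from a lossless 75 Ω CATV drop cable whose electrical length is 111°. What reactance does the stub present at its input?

X_in ≈ -195 Ω (capacitive)

tan(βl) = -2.61
For a short-circuited stub, Z_in = jZ_0·tan(βl)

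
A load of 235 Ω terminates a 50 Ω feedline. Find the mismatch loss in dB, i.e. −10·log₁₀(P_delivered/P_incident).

Γ = (235 − 50)/(235 + 50) = 0.649
|Γ|² = 0.421, so P_del/P_inc = 1 − |Γ|² = 0.579
ML = −10·log₁₀(1 − |Γ|²)

mismatch loss ≈ 2.38 dB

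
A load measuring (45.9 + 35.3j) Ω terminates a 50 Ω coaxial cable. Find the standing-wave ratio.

Γ = (Z_L − Z_0)/(Z_L + Z_0) = (-4.1 + j35.3)/(95.9 + j35.3)
|Γ| = 35.5/102 = 0.348
VSWR = (1 + |Γ|)/(1 − |Γ|) = 1.35/0.652

VSWR ≈ 2.07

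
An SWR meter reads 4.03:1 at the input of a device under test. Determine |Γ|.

|Γ| ≈ 0.602

|Γ| = (S − 1)/(S + 1) = (4.03 − 1)/(4.03 + 1) = 3.03/5.03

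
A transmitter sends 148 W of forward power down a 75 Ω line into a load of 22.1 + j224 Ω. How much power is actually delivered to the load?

|Γ| = |(-52.9 + j224)/(97.1 + j224)| = 0.943
|Γ|² = 0.889
P_refl = |Γ|²·P_inc = 132 W, P_del = (1 − |Γ|²)·P_inc = 16.5 W

P_delivered ≈ 16.5 W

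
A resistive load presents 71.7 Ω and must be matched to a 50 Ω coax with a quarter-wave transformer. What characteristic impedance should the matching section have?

Z_qwt ≈ 59.9 Ω

Z_qwt = √(Z_0·R_L) = √(50 × 71.7) = √3585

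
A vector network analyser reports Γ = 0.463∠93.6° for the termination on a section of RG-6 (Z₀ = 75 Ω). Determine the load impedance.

Z_L ≈ 46.3 + j54.5 Ω

Z_L = Z_0·(1 + Γ)/(1 − Γ) = 75·(0.971 + j0.462)/(1.03 − j0.462)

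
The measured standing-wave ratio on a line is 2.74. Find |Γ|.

|Γ| = (S − 1)/(S + 1) = (2.74 − 1)/(2.74 + 1) = 1.74/3.74

|Γ| ≈ 0.465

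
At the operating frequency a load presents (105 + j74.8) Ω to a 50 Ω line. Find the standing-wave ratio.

VSWR ≈ 3.34

Γ = (Z_L − Z_0)/(Z_L + Z_0) = (55 + j74.8)/(155 + j74.8)
|Γ| = 92.8/172 = 0.539
VSWR = (1 + |Γ|)/(1 − |Γ|) = 1.54/0.461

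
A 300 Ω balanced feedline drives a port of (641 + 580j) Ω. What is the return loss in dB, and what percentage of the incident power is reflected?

RL ≈ 4.31 dB; 37% of incident power reflected

Γ = (341 + j580)/(941 + j580), |Γ| = 0.609
RL = −20·log₁₀(0.609) = 4.31 dB
P_refl/P_inc = |Γ|² = 0.37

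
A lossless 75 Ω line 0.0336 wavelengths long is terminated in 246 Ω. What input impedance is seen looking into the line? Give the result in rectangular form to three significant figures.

βl = 2π × 0.0336 = 12.1°
tan(βl) = tan(12.1°) = 0.214
Z_in = Z_0·(Z_L + jZ_0·tanβl)/(Z_0 + jZ_L·tanβl)
     = 75·(246 + j16.1)/(75 + j52.7)

Z_in ≈ 172 − j105 Ω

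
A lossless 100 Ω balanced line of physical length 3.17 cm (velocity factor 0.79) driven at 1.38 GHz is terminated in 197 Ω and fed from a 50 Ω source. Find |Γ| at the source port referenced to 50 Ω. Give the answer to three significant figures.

|Γ| ≈ 0.284

λ = v/f = 0.79·c / 1.38 GHz = 0.172 m
βl = 2π·l/λ = 2π × 0.185 = 66.4°
tan(βl) = 2.29
Z_in = Z_0·(Z_L + jZ_0·tanβl)/(Z_0 + jZ_L·tanβl) = 57.6 − j30.8 Ω
Γ_s = (Z_in − Z_s)/(Z_in + Z_s) = (7.59 − j30.8)/(108 − j30.8), |Γ_s| = 0.284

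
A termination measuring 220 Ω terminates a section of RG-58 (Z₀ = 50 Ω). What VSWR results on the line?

VSWR ≈ 4.4

For a purely resistive load, VSWR = R_L/Z_0 or Z_0/R_L (whichever > 1) = 220/50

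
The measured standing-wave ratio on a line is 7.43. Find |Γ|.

|Γ| = (S − 1)/(S + 1) = (7.43 − 1)/(7.43 + 1) = 6.43/8.43

|Γ| ≈ 0.763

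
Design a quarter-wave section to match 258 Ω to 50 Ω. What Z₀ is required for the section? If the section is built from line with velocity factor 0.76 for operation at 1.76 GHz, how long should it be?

Z_qwt ≈ 114 Ω; length ≈ 3.24 cm

Z_qwt = √(Z_0·R_L) = √(50 × 258) = √12900
λ = 0.76·c/f = 0.13 m, so l = λ/4 = 0.0324 m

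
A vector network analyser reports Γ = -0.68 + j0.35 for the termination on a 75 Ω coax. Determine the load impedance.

Z_L ≈ 10.6 + j17.8 Ω

Z_L = Z_0·(1 + Γ)/(1 − Γ) = 75·(0.32 + j0.35)/(1.68 − j0.35)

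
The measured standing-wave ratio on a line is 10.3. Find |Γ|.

|Γ| ≈ 0.823

|Γ| = (S − 1)/(S + 1) = (10.3 − 1)/(10.3 + 1) = 9.3/11.3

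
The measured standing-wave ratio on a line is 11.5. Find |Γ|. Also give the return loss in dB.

|Γ| ≈ 0.84; return loss ≈ 1.51 dB

|Γ| = (S − 1)/(S + 1) = (11.5 − 1)/(11.5 + 1) = 10.5/12.5
RL = −20·log₁₀|Γ| = −20·log₁₀(0.84)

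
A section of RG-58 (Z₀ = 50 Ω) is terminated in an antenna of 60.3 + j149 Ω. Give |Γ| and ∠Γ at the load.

Γ ≈ 0.806 ∠ 32.6°

Γ = (Z_L − Z_0)/(Z_L + Z_0) = (10.3 + j149)/(110.3 + j149)
|Γ| = 149/185 = 0.806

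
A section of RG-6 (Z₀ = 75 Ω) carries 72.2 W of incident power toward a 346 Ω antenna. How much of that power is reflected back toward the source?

Γ = (346 − 75)/(346 + 75) = 0.644
|Γ|² = 0.414
P_refl = |Γ|²·P_inc = 29.9 W, P_del = (1 − |Γ|²)·P_inc = 42.3 W

P_reflected ≈ 29.9 W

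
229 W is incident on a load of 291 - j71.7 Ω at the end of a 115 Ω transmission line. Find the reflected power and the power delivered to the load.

P_reflected ≈ 48.7 W; P_delivered ≈ 180 W

|Γ| = |(176 − j71.7)/(406 − j71.7)| = 0.461
|Γ|² = 0.212
P_refl = |Γ|²·P_inc = 48.7 W, P_del = (1 − |Γ|²)·P_inc = 180 W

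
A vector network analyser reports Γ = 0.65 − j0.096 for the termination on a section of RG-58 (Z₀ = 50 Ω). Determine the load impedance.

Z_L = Z_0·(1 + Γ)/(1 − Γ) = 50·(1.65 − j0.096)/(0.35 + j0.096)

Z_L ≈ 216 − j72.9 Ω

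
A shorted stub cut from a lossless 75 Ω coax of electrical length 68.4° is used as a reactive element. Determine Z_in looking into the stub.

tan(βl) = 2.53
For a shorted stub, Z_in = jZ_0·tan(βl)

Z_in ≈ +j189 Ω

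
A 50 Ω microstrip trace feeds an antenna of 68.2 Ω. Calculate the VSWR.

VSWR ≈ 1.36

Γ = (68.2 − 50)/(68.2 + 50) = 0.154
VSWR = (1 + 0.154)/(1 − 0.154)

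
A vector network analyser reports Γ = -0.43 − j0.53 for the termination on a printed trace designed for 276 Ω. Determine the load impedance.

Z_L = Z_0·(1 + Γ)/(1 − Γ) = 276·(0.57 − j0.53)/(1.43 + j0.53)

Z_L ≈ 63.4 − j126 Ω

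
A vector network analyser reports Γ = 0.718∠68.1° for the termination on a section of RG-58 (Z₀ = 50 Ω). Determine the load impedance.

Z_L ≈ 24.7 + j68 Ω

Z_L = Z_0·(1 + Γ)/(1 − Γ) = 50·(1.27 + j0.666)/(0.732 − j0.666)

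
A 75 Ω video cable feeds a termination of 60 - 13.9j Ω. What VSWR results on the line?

Γ = (Z_L − Z_0)/(Z_L + Z_0) = (-15 − j13.9)/(135 − j13.9)
|Γ| = 20.5/136 = 0.151
VSWR = (1 + |Γ|)/(1 − |Γ|) = 1.15/0.849

VSWR ≈ 1.35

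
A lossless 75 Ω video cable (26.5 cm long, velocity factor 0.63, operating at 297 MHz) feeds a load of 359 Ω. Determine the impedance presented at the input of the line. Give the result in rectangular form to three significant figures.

Z_in ≈ 55.2 + j110 Ω

λ = v/f = 0.63·c / 297 MHz = 0.636 m
βl = 2π·l/λ = 2π × 0.416 = 150°
tan(βl) = tan(150°) = -0.579
Z_in = Z_0·(Z_L + jZ_0·tanβl)/(Z_0 + jZ_L·tanβl)
     = 75·(359 − j43.5)/(75 − j208)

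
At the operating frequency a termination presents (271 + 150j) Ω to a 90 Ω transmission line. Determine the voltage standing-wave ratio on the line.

Γ = (Z_L − Z_0)/(Z_L + Z_0) = (181 + j150)/(361 + j150)
|Γ| = 235/391 = 0.601
VSWR = (1 + |Γ|)/(1 − |Γ|) = 1.6/0.399

VSWR ≈ 4.02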